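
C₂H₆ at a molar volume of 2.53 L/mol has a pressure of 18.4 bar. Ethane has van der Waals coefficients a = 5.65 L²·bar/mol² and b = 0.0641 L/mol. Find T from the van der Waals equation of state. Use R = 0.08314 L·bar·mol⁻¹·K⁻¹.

T ≈ 571.9 K

T = (P + a/V_m²)(V_m − b)/R
P + a/V_m² = 18.4 + 5.65/(2.53)² = 19.283 bar
V_m − b = 2.53 − 0.0641 = 2.4659 L/mol
T = (19.283)(2.4659)/0.08314 = 571.9 K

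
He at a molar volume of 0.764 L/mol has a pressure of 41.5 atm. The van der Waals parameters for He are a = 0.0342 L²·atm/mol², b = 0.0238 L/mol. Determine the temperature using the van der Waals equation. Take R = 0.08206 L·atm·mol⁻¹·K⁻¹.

T ≈ 374.9 K

T = (P + a/V_m²)(V_m − b)/R
P + a/V_m² = 41.5 + 0.0342/(0.764)² = 41.559 atm
V_m − b = 0.764 − 0.0238 = 0.74020 L/mol
T = (41.559)(0.74020)/0.08206 = 374.9 K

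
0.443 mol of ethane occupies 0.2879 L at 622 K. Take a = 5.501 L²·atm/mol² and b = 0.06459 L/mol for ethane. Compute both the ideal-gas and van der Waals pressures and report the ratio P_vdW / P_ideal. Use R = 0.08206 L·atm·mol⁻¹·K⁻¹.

Ideal: P_ideal = nRT/V = (0.443)(0.08206)(622)/0.2879 = 78.5387 atm
vdW: P = nRT/(V − nb) − a n²/V² = 22.6113/0.259287 − 1.07957/0.0828864 = 87.2057 − 13.0247 = 74.1810 atm
Ratio = 74.1810/78.5387 = 0.9445

P_vdW / P_ideal ≈ 0.9445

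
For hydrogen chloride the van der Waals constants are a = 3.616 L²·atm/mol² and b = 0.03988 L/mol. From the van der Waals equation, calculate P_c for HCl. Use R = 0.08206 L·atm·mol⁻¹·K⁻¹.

P_c ≈ 84.21 atm

For a van der Waals gas, P_c = a/(27b²).
P_c = 3.616/(27×(0.03988)²) = 3.616/0.042941 = 84.21 atm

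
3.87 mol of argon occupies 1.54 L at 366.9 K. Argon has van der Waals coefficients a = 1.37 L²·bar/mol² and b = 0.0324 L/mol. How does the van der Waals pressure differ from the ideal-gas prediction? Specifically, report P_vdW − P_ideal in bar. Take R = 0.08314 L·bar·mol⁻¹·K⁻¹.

ΔP ≈ -1.857 bar

Ideal: P_ideal = nRT/V = (3.87)(0.08314)(366.9)/1.54 = 76.6563 bar
vdW: P = nRT/(V − nb) − a n²/V² = 118.051/1.41461 − 20.5184/2.37160 = 83.4513 − 8.65171 = 74.7996 bar
ΔP = 74.7996 − 76.6563 = -1.857 bar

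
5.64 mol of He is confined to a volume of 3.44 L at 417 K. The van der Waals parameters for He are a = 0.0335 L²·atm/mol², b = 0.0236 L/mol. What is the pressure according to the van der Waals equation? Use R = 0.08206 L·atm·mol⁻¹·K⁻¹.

P = nRT/(V − nb) − a n²/V²
nRT/(V − nb) = (5.64)(0.08206)(417)/(3.44 − 5.64×0.0236) = 193.00/3.3069 = 58.363 atm
a n²/V² = (0.0335)(5.64)²/(3.44)² = 0.090051 atm
P = 58.363 − 0.090051 = 58.27 atm

P ≈ 58.27 atm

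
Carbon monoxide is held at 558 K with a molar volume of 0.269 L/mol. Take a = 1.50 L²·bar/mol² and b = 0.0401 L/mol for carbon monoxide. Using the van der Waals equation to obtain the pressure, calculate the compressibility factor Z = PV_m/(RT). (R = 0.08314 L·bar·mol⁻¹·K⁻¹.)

Z ≈ 1.055

P = RT/(V_m − b) − a/V_m² = (0.08314)(558)/(0.269 − 0.0401) − 1.50/(0.269)²
  = 46.392/0.22890 − 20.729 = 202.67 − 20.729 = 181.94 bar
Z = PV_m/(RT) = (181.94)(0.269)/((0.08314)(558)) = 48.942/46.392 = 1.055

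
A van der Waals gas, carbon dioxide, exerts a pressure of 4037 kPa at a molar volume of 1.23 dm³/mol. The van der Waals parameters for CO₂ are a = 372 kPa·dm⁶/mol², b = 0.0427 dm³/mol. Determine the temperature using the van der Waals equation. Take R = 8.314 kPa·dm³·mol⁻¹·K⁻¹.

T ≈ 611.6 K

T = (P + a/V_m²)(V_m − b)/R
P + a/V_m² = 4037 + 372/(1.23)² = 4282.9 kPa
V_m − b = 1.23 − 0.0427 = 1.1873 dm³/mol
T = (4282.9)(1.1873)/8.314 = 611.6 K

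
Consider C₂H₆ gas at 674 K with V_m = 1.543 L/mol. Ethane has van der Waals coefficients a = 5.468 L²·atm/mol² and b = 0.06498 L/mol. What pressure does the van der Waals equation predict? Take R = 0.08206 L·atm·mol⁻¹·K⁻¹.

P = RT/(V_m − b) − a/V_m²
RT/(V_m − b) = (0.08206)(674)/(1.543 − 0.06498) = 55.308/1.4780 = 37.421 atm
a/V_m² = 5.468/(1.543)² = 2.2967 atm
P = 37.421 − 2.2967 = 35.12 atm

P ≈ 35.12 atm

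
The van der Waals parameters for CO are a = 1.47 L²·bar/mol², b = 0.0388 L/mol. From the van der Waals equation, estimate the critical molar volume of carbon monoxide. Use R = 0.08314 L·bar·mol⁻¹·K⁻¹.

For a van der Waals gas, V_m,c = 3b.
V_m,c = 3×0.0388 = 0.1164 L/mol

V_m,c ≈ 0.1164 L/mol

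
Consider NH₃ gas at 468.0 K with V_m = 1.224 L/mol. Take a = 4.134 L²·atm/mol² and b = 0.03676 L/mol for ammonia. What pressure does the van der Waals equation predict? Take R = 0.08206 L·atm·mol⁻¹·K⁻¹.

P ≈ 29.59 atm

P = RT/(V_m − b) − a/V_m²
RT/(V_m − b) = (0.08206)(468.0)/(1.224 − 0.03676) = 38.404/1.1872 = 32.348 atm
a/V_m² = 4.134/(1.224)² = 2.7594 atm
P = 32.348 − 2.7594 = 29.59 atm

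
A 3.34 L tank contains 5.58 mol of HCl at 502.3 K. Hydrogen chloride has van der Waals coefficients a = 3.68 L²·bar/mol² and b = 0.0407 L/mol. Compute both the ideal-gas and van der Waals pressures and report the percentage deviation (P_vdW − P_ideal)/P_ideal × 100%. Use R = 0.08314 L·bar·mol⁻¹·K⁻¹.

-7.43 %

Ideal: P_ideal = nRT/V = (5.58)(0.08314)(502.3)/3.34 = 69.7687 bar
vdW: P = nRT/(V − nb) − a n²/V² = 233.028/3.11289 − 114.582/11.1556 = 74.8591 − 10.2713 = 64.5878 bar
% deviation = (64.5878 − 69.7687)/69.7687 × 100% = -7.43%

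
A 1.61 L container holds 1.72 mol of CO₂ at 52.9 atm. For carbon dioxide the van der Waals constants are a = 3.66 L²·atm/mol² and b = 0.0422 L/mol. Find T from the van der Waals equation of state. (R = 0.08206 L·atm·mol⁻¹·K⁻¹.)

T ≈ 621.7 K

T = (P + a n²/V²)(V − nb)/(nR)
P + a n²/V² = 52.9 + (3.66)(1.72)²/(1.61)² = 57.077 atm
V − nb = 1.61 − (1.72)(0.0422) = 1.5374 L
T = (57.077)(1.5374)/((1.72)(0.08206)) = 621.7 K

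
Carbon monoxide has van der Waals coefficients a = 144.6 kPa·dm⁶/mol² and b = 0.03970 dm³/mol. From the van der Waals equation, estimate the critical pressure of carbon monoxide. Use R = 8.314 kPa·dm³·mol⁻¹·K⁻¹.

For a van der Waals gas, P_c = a/(27b²).
P_c = 144.6/(27×(0.03970)²) = 144.6/0.042554 = 3398 kPa

P_c ≈ 3398 kPa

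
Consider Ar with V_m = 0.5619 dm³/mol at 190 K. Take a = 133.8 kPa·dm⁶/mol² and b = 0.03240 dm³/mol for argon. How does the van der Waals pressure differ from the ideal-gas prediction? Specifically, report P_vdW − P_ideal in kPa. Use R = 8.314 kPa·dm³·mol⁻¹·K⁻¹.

Ideal: P_ideal = RT/V_m = (8.314)(190)/0.5619 = 2811.28 kPa
vdW: P = RT/(V_m − b) − a/V_m² = 1579.66/0.529500 − 133.8/0.315732 = 2983.31 − 423.777 = 2559.53 kPa
ΔP = 2559.53 − 2811.28 = -251.8 kPa

ΔP ≈ -251.8 kPa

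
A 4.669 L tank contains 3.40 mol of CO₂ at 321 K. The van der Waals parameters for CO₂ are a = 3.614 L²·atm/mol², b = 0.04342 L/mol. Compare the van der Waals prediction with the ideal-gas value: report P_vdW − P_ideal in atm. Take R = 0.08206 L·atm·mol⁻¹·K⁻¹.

ΔP ≈ -1.290 atm

Ideal: P_ideal = nRT/V = (3.40)(0.08206)(321)/4.669 = 19.1819 atm
vdW: P = nRT/(V − nb) − a n²/V² = 89.5603/4.52137 − 41.7778/21.7996 = 19.8082 − 1.91645 = 17.8918 atm
ΔP = 17.8918 − 19.1819 = -1.290 atm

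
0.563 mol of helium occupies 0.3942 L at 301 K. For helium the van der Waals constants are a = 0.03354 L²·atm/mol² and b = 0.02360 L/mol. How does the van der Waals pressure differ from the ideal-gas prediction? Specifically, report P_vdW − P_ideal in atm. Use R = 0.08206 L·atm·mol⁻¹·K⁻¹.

ΔP ≈ 1.162 atm

Ideal: P_ideal = nRT/V = (0.563)(0.08206)(301)/0.3942 = 35.2768 atm
vdW: P = nRT/(V − nb) − a n²/V² = 13.9061/0.380913 − 0.0106311/0.155394 = 36.5073 − 0.0684138 = 36.4389 atm
ΔP = 36.4389 − 35.2768 = 1.162 atm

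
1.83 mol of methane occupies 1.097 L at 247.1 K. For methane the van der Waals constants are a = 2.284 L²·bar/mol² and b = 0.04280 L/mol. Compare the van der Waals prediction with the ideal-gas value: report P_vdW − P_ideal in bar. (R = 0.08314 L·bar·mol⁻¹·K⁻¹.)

Ideal: P_ideal = nRT/V = (1.83)(0.08314)(247.1)/1.097 = 34.2710 bar
vdW: P = nRT/(V − nb) − a n²/V² = 37.5953/1.01868 − 7.64889/1.20341 = 36.9059 − 6.35601 = 30.5499 bar
ΔP = 30.5499 − 34.2710 = -3.721 bar

ΔP ≈ -3.721 bar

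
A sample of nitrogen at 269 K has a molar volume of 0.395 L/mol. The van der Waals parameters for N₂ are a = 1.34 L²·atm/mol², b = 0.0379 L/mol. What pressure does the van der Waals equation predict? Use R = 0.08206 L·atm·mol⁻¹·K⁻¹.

P ≈ 53.23 atm

P = RT/(V_m − b) − a/V_m²
RT/(V_m − b) = (0.08206)(269)/(0.395 − 0.0379) = 22.074/0.35710 = 61.815 atm
a/V_m² = 1.34/(0.395)² = 8.5884 atm
P = 61.815 − 8.5884 = 53.23 atm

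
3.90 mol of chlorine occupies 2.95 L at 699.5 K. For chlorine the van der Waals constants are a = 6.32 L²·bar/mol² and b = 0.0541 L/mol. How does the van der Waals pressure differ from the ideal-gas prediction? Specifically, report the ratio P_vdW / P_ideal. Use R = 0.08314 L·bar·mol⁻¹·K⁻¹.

P_vdW / P_ideal ≈ 0.9334

Ideal: P_ideal = nRT/V = (3.90)(0.08314)(699.5)/2.95 = 76.8848 bar
vdW: P = nRT/(V − nb) − a n²/V² = 226.810/2.73901 − 96.1272/8.70250 = 82.8073 − 11.0459 = 71.7614 bar
Ratio = 71.7614/76.8848 = 0.9334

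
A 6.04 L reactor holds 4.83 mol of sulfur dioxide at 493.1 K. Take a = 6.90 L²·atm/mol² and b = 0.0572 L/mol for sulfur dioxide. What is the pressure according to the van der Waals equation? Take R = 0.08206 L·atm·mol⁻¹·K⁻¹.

P = nRT/(V − nb) − a n²/V²
nRT/(V − nb) = (4.83)(0.08206)(493.1)/(6.04 − 4.83×0.0572) = 195.44/5.7637 = 33.909 atm
a n²/V² = (6.90)(4.83)²/(6.04)² = 4.4123 atm
P = 33.909 − 4.4123 = 29.50 atm

P ≈ 29.50 atm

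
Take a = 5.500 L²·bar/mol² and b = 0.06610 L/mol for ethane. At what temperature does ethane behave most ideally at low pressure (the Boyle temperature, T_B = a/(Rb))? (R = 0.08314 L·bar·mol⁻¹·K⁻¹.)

T_B ≈ 1001 K

For a van der Waals gas the second virial coefficient B₂ = b − a/(RT) vanishes at T_B = a/(Rb).
T_B = 5.500/(0.08314×0.06610) = 5.500/0.0054956 = 1001 K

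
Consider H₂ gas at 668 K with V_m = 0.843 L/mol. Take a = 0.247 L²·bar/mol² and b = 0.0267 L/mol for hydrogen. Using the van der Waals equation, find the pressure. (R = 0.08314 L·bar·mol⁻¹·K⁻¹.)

P = RT/(V_m − b) − a/V_m²
RT/(V_m − b) = (0.08314)(668)/(0.843 − 0.0267) = 55.538/0.81630 = 68.036 bar
a/V_m² = 0.247/(0.843)² = 0.34757 bar
P = 68.036 − 0.34757 = 67.69 bar

P ≈ 67.69 bar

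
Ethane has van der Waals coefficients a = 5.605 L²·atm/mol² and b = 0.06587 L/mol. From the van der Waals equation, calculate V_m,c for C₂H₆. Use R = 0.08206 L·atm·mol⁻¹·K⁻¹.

V_m,c ≈ 0.1976 L/mol

For a van der Waals gas, V_m,c = 3b.
V_m,c = 3×0.06587 = 0.1976 L/mol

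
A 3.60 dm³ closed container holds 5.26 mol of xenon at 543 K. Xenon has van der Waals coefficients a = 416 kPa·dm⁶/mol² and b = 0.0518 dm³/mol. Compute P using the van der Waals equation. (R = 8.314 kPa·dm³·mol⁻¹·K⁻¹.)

P = nRT/(V − nb) − a n²/V²
nRT/(V − nb) = (5.26)(8.314)(543)/(3.60 − 5.26×0.0518) = 23746/3.3275 = 7136.3 kPa
a n²/V² = (416)(5.26)²/(3.60)² = 888.10 kPa
P = 7136.3 − 888.10 = 6248 kPa

P ≈ 6248 kPa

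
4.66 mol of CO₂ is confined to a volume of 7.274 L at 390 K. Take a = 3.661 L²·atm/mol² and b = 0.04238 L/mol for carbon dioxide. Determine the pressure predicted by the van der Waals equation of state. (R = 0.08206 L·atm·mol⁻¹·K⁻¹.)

P = nRT/(V − nb) − a n²/V²
nRT/(V − nb) = (4.66)(0.08206)(390)/(7.274 − 4.66×0.04238) = 149.14/7.0765 = 21.075 atm
a n²/V² = (3.661)(4.66)²/(7.274)² = 1.5025 atm
P = 21.075 − 1.5025 = 19.57 atm

P ≈ 19.57 atm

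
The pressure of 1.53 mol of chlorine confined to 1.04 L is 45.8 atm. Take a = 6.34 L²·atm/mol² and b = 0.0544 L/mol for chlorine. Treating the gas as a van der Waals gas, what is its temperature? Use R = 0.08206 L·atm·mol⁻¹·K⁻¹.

T = (P + a n²/V²)(V − nb)/(nR)
P + a n²/V² = 45.8 + (6.34)(1.53)²/(1.04)² = 59.522 atm
V − nb = 1.04 − (1.53)(0.0544) = 0.95677 L
T = (59.522)(0.95677)/((1.53)(0.08206)) = 453.6 K

T ≈ 453.6 K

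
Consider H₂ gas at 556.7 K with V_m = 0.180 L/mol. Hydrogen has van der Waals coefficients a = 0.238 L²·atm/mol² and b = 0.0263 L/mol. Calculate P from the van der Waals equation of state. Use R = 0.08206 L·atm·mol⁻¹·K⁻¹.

P = RT/(V_m − b) − a/V_m²
RT/(V_m − b) = (0.08206)(556.7)/(0.180 − 0.0263) = 45.683/0.15370 = 297.22 atm
a/V_m² = 0.238/(0.180)² = 7.3457 atm
P = 297.22 − 7.3457 = 289.9 atm

P ≈ 289.9 atm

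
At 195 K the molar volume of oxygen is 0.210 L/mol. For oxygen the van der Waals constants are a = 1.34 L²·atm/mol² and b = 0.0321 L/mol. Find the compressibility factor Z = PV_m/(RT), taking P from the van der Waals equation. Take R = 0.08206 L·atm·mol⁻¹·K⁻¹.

Z ≈ 0.7817

P = RT/(V_m − b) − a/V_m² = (0.08206)(195)/(0.210 − 0.0321) − 1.34/(0.210)²
  = 16.002/0.17790 − 30.385 = 89.949 − 30.385 = 59.564 atm
Z = PV_m/(RT) = (59.564)(0.210)/((0.08206)(195)) = 12.508/16.002 = 0.7817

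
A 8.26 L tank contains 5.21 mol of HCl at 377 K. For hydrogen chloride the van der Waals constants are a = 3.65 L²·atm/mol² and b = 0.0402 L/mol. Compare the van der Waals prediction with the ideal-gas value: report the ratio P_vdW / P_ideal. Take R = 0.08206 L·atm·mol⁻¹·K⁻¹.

Ideal: P_ideal = nRT/V = (5.21)(0.08206)(377)/8.26 = 19.5133 atm
vdW: P = nRT/(V − nb) − a n²/V² = 161.180/8.05056 − 99.0760/68.2276 = 20.0210 − 1.45214 = 18.5689 atm
Ratio = 18.5689/19.5133 = 0.9516

P_vdW / P_ideal ≈ 0.9516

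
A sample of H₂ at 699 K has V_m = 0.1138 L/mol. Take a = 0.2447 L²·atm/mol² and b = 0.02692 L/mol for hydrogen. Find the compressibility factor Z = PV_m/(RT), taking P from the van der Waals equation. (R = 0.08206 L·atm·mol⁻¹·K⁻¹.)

Z ≈ 1.272

P = RT/(V_m − b) − a/V_m² = (0.08206)(699)/(0.1138 − 0.02692) − 0.2447/(0.1138)²
  = 57.360/0.086880 − 18.895 = 660.22 − 18.895 = 641.33 atm
Z = PV_m/(RT) = (641.33)(0.1138)/((0.08206)(699)) = 72.983/57.360 = 1.272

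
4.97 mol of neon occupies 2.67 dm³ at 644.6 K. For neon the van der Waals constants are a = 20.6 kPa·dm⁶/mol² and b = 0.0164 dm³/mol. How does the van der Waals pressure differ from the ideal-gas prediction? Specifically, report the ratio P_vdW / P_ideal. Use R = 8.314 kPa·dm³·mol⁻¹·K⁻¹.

P_vdW / P_ideal ≈ 1.024

Ideal: P_ideal = nRT/V = (4.97)(8.314)(644.6)/2.67 = 9975.75 kPa
vdW: P = nRT/(V − nb) − a n²/V² = 26635.2/2.58849 − 508.839/7.12890 = 10289.9 − 71.3769 = 10218.5 kPa
Ratio = 10218.5/9975.75 = 1.024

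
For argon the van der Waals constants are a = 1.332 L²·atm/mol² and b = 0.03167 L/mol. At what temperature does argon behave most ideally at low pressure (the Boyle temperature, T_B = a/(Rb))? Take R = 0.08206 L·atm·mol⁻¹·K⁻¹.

For a van der Waals gas the second virial coefficient B₂ = b − a/(RT) vanishes at T_B = a/(Rb).
T_B = 1.332/(0.08206×0.03167) = 1.332/0.0025988 = 512.5 K

T_B ≈ 512.5 K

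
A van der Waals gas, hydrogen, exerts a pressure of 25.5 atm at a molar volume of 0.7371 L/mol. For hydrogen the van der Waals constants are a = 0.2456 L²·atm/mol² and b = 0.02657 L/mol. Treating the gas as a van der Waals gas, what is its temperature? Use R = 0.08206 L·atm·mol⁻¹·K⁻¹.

T = (P + a/V_m²)(V_m − b)/R
P + a/V_m² = 25.5 + 0.2456/(0.7371)² = 25.952 atm
V_m − b = 0.7371 − 0.02657 = 0.71053 L/mol
T = (25.952)(0.71053)/0.08206 = 224.7 K

T ≈ 224.7 K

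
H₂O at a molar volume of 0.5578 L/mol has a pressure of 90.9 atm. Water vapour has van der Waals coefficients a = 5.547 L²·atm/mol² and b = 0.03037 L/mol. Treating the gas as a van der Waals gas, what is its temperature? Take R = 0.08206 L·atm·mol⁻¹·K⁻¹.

T ≈ 698.8 K

T = (P + a/V_m²)(V_m − b)/R
P + a/V_m² = 90.9 + 5.547/(0.5578)² = 108.73 atm
V_m − b = 0.5578 − 0.03037 = 0.52743 L/mol
T = (108.73)(0.52743)/0.08206 = 698.8 K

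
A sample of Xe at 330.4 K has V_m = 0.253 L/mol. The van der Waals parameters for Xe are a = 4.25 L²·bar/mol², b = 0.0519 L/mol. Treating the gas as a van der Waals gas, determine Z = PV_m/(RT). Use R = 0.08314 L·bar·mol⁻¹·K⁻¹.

Z ≈ 0.6465

P = RT/(V_m − b) − a/V_m² = (0.08314)(330.4)/(0.253 − 0.0519) − 4.25/(0.253)²
  = 27.469/0.20110 − 66.397 = 136.59 − 66.397 = 70.19 bar
Z = PV_m/(RT) = (70.19)(0.253)/((0.08314)(330.4)) = 17.758/27.469 = 0.6465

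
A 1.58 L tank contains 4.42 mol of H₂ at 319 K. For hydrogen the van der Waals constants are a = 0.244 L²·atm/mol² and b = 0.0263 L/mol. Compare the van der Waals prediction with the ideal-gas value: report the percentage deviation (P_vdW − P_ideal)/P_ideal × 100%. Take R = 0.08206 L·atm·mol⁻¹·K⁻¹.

Ideal: P_ideal = nRT/V = (4.42)(0.08206)(319)/1.58 = 73.2297 atm
vdW: P = nRT/(V − nb) − a n²/V² = 115.703/1.46375 − 4.76688/2.49640 = 79.0456 − 1.90950 = 77.1361 atm
% deviation = (77.1361 − 73.2297)/73.2297 × 100% = 5.33%

5.33 %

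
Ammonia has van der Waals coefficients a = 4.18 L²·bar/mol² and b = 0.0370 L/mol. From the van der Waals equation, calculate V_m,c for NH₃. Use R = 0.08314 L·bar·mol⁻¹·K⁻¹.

V_m,c ≈ 0.1110 L/mol

For a van der Waals gas, V_m,c = 3b.
V_m,c = 3×0.0370 = 0.1110 L/mol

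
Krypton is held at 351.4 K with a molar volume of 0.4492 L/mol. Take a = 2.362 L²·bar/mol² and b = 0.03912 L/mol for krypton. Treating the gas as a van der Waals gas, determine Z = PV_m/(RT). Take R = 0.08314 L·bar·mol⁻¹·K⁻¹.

Z ≈ 0.9154

P = RT/(V_m − b) − a/V_m² = (0.08314)(351.4)/(0.4492 − 0.03912) − 2.362/(0.4492)²
  = 29.215/0.41008 − 11.706 = 71.242 − 11.706 = 59.536 bar
Z = PV_m/(RT) = (59.536)(0.4492)/((0.08314)(351.4)) = 26.744/29.215 = 0.9154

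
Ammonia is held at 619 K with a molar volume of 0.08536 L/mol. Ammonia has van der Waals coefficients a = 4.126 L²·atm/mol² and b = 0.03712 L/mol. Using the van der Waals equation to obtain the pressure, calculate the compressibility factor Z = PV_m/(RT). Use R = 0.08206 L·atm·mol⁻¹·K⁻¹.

Z ≈ 0.8179

P = RT/(V_m − b) − a/V_m² = (0.08206)(619)/(0.08536 − 0.03712) − 4.126/(0.08536)²
  = 50.795/0.048240 − 566.27 = 1053.0 − 566.27 = 486.7 atm
Z = PV_m/(RT) = (486.7)(0.08536)/((0.08206)(619)) = 41.545/50.795 = 0.8179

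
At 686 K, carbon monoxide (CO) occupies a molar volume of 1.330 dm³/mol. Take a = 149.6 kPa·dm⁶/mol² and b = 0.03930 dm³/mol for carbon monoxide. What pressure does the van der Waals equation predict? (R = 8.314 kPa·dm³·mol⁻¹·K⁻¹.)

P ≈ 4334 kPa

P = RT/(V_m − b) − a/V_m²
RT/(V_m − b) = (8.314)(686)/(1.330 − 0.03930) = 5703.4/1.2907 = 4418.8 kPa
a/V_m² = 149.6/(1.330)² = 84.572 kPa
P = 4418.8 − 84.572 = 4334 kPa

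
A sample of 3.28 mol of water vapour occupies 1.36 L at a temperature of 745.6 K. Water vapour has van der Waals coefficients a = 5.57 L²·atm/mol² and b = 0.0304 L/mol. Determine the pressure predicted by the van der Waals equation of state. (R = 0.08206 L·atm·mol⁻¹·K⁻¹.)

P ≈ 126.8 atm

P = nRT/(V − nb) − a n²/V²
nRT/(V − nb) = (3.28)(0.08206)(745.6)/(1.36 − 3.28×0.0304) = 200.68/1.2603 = 159.23 atm
a n²/V² = (5.57)(3.28)²/(1.36)² = 32.399 atm
P = 159.23 − 32.399 = 126.8 atm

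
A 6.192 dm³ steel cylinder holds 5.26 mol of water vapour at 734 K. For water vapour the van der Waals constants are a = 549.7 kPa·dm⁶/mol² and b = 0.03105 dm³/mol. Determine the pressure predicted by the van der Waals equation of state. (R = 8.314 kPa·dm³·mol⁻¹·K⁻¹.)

P ≈ 4928 kPa

P = nRT/(V − nb) − a n²/V²
nRT/(V − nb) = (5.26)(8.314)(734)/(6.192 − 5.26×0.03105) = 32099/6.0287 = 5324.4 kPa
a n²/V² = (549.7)(5.26)²/(6.192)² = 396.68 kPa
P = 5324.4 − 396.68 = 4928 kPa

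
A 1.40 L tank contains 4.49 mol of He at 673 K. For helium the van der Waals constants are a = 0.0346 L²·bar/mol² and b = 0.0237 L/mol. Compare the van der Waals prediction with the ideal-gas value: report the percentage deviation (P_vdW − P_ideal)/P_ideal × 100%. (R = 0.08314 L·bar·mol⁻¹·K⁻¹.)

Ideal: P_ideal = nRT/V = (4.49)(0.08314)(673)/1.40 = 179.450 bar
vdW: P = nRT/(V − nb) − a n²/V² = 251.230/1.29359 − 0.697539/1.96000 = 194.211 − 0.355887 = 193.855 bar
% deviation = (193.855 − 179.450)/179.450 × 100% = 8.03%

8.03 %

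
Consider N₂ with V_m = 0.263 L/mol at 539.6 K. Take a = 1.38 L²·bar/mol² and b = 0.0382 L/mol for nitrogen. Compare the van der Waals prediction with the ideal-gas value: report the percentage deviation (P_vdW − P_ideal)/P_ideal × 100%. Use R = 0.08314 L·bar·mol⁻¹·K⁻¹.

Ideal: P_ideal = RT/V_m = (0.08314)(539.6)/0.263 = 170.579 bar
vdW: P = RT/(V_m − b) − a/V_m² = 44.8623/0.224800 − 1.38/0.0691690 = 199.565 − 19.9511 = 179.614 bar
% deviation = (179.614 − 170.579)/170.579 × 100% = 5.30%

5.30 %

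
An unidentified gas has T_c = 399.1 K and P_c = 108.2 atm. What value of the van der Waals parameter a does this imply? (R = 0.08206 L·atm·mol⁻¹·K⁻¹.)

From T_c = 8a/(27Rb) and P_c = a/(27b²): a = 27 R² T_c²/(64 P_c).
a = 27×(0.08206)²×(399.1)²/(64×108.2) = 28959/6924.8 = 4.182 L²·atm/mol²

a ≈ 4.182 L²·atm/mol²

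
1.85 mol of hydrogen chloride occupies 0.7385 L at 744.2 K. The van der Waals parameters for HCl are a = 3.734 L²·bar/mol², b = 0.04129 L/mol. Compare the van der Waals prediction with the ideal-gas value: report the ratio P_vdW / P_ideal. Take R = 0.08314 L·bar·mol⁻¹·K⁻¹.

P_vdW / P_ideal ≈ 0.9642

Ideal: P_ideal = nRT/V = (1.85)(0.08314)(744.2)/0.7385 = 154.996 bar
vdW: P = nRT/(V − nb) − a n²/V² = 114.465/0.662114 − 12.7796/0.545382 = 172.878 − 23.4324 = 149.446 bar
Ratio = 149.446/154.996 = 0.9642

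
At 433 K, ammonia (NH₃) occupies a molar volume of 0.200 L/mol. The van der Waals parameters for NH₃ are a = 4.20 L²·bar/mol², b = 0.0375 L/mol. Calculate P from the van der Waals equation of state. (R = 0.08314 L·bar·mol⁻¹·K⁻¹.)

P ≈ 116.5 bar

P = RT/(V_m − b) − a/V_m²
RT/(V_m − b) = (0.08314)(433)/(0.200 − 0.0375) = 36.000/0.16250 = 221.54 bar
a/V_m² = 4.20/(0.200)² = 105.00 bar
P = 221.54 − 105.00 = 116.5 bar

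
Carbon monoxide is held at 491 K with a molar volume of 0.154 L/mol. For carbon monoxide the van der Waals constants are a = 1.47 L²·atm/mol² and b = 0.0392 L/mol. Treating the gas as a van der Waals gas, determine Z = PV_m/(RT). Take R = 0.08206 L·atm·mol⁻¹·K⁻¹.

P = RT/(V_m − b) − a/V_m² = (0.08206)(491)/(0.154 − 0.0392) − 1.47/(0.154)²
  = 40.291/0.11480 − 61.983 = 350.97 − 61.983 = 288.99 atm
Z = PV_m/(RT) = (288.99)(0.154)/((0.08206)(491)) = 44.504/40.291 = 1.105

Z ≈ 1.105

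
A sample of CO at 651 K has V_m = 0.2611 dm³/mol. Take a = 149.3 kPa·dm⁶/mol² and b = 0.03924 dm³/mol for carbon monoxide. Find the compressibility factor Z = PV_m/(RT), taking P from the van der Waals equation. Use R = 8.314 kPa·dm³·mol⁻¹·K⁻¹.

Z ≈ 1.071

P = RT/(V_m − b) − a/V_m² = (8.314)(651)/(0.2611 − 0.03924) − 149.3/(0.2611)²
  = 5412.4/0.22186 − 2190.0 = 24396 − 2190.0 = 22206 kPa
Z = PV_m/(RT) = (22206)(0.2611)/((8.314)(651)) = 5798.0/5412.4 = 1.071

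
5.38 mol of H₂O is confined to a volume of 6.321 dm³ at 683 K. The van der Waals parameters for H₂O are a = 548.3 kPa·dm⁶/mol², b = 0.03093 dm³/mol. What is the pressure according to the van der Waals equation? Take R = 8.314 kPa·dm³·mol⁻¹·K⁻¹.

P ≈ 4567 kPa

P = nRT/(V − nb) − a n²/V²
nRT/(V − nb) = (5.38)(8.314)(683)/(6.321 − 5.38×0.03093) = 30550/6.1546 = 4963.8 kPa
a n²/V² = (548.3)(5.38)²/(6.321)² = 397.20 kPa
P = 4963.8 − 397.20 = 4567 kPa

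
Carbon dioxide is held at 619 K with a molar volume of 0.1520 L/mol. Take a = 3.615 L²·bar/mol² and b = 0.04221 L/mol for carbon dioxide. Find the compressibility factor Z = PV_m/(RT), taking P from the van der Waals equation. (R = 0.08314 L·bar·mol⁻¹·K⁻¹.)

P = RT/(V_m − b) − a/V_m² = (0.08314)(619)/(0.1520 − 0.04221) − 3.615/(0.1520)²
  = 51.464/0.10979 − 156.47 = 468.75 − 156.47 = 312.28 bar
Z = PV_m/(RT) = (312.28)(0.1520)/((0.08314)(619)) = 47.467/51.464 = 0.9223

Z ≈ 0.9223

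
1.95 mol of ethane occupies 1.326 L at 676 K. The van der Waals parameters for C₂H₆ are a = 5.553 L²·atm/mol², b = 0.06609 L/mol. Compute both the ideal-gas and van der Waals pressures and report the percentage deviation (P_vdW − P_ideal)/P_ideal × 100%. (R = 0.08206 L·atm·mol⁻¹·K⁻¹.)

-3.96 %

Ideal: P_ideal = nRT/V = (1.95)(0.08206)(676)/1.326 = 81.5773 atm
vdW: P = nRT/(V − nb) − a n²/V² = 108.171/1.19712 − 21.1153/1.75828 = 90.3594 − 12.0091 = 78.3503 atm
% deviation = (78.3503 − 81.5773)/81.5773 × 100% = -3.96%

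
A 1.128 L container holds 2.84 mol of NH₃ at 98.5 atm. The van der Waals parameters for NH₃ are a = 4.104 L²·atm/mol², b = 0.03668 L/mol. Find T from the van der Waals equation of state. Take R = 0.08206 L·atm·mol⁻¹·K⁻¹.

T = (P + a n²/V²)(V − nb)/(nR)
P + a n²/V² = 98.5 + (4.104)(2.84)²/(1.128)² = 124.52 atm
V − nb = 1.128 − (2.84)(0.03668) = 1.0238 L
T = (124.52)(1.0238)/((2.84)(0.08206)) = 547.0 K

T ≈ 547.0 K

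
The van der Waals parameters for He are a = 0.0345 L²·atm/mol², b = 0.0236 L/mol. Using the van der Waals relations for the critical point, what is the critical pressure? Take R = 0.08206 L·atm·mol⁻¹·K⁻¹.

For a van der Waals gas, P_c = a/(27b²).
P_c = 0.0345/(27×(0.0236)²) = 0.0345/0.015038 = 2.294 atm

P_c ≈ 2.294 atm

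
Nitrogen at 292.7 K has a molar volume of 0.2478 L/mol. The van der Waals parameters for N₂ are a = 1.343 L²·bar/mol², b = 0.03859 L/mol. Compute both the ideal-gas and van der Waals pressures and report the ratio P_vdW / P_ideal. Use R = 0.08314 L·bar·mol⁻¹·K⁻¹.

Ideal: P_ideal = RT/V_m = (0.08314)(292.7)/0.2478 = 98.2045 bar
vdW: P = RT/(V_m − b) − a/V_m² = 24.3351/0.209210 − 1.343/0.0614048 = 116.319 − 21.8713 = 94.448 bar
Ratio = 94.448/98.2045 = 0.9617

P_vdW / P_ideal ≈ 0.9617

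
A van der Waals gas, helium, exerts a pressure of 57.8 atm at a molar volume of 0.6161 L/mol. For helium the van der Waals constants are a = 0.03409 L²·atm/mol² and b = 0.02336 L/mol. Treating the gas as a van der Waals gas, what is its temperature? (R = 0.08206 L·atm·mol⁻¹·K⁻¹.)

T ≈ 418.2 K

T = (P + a/V_m²)(V_m − b)/R
P + a/V_m² = 57.8 + 0.03409/(0.6161)² = 57.890 atm
V_m − b = 0.6161 − 0.02336 = 0.59274 L/mol
T = (57.890)(0.59274)/0.08206 = 418.2 K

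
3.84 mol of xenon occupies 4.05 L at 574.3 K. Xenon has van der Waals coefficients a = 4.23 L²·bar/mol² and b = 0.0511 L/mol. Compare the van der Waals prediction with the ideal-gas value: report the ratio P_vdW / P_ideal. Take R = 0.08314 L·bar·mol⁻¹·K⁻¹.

Ideal: P_ideal = nRT/V = (3.84)(0.08314)(574.3)/4.05 = 45.2715 bar
vdW: P = nRT/(V − nb) − a n²/V² = 183.350/3.85378 − 62.3739/16.4025 = 47.5767 − 3.80271 = 43.7740 bar
Ratio = 43.7740/45.2715 = 0.9669

P_vdW / P_ideal ≈ 0.9669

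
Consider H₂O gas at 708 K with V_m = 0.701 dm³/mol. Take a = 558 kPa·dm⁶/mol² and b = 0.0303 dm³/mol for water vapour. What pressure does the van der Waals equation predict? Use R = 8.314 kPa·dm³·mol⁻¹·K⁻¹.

P = RT/(V_m − b) − a/V_m²
RT/(V_m − b) = (8.314)(708)/(0.701 − 0.0303) = 5886.3/0.67070 = 8776.4 kPa
a/V_m² = 558/(0.701)² = 1135.5 kPa
P = 8776.4 − 1135.5 = 7641 kPa

P ≈ 7641 kPa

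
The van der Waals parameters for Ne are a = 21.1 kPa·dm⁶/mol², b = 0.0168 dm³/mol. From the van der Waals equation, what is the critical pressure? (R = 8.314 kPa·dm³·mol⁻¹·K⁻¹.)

P_c ≈ 2769 kPa

For a van der Waals gas, P_c = a/(27b²).
P_c = 21.1/(27×(0.0168)²) = 21.1/0.0076205 = 2769 kPa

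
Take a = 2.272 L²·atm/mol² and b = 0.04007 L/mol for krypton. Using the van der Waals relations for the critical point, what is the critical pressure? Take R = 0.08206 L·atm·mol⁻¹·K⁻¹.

For a van der Waals gas, P_c = a/(27b²).
P_c = 2.272/(27×(0.04007)²) = 2.272/0.043351 = 52.41 atm

P_c ≈ 52.41 atm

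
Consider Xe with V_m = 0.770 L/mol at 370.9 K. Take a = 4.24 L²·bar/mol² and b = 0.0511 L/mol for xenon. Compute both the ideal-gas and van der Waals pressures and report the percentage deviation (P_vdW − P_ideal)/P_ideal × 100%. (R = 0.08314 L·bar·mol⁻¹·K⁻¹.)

-10.75 %

Ideal: P_ideal = RT/V_m = (0.08314)(370.9)/0.770 = 40.0476 bar
vdW: P = RT/(V_m − b) − a/V_m² = 30.8366/0.718900 − 4.24/0.592900 = 42.8941 − 7.15129 = 35.7428 bar
% deviation = (35.7428 − 40.0476)/40.0476 × 100% = -10.75%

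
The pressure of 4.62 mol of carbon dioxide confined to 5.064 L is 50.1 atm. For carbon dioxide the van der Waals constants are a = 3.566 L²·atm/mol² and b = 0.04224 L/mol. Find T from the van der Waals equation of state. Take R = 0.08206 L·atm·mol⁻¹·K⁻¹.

T = (P + a n²/V²)(V − nb)/(nR)
P + a n²/V² = 50.1 + (3.566)(4.62)²/(5.064)² = 53.068 atm
V − nb = 5.064 − (4.62)(0.04224) = 4.8689 L
T = (53.068)(4.8689)/((4.62)(0.08206)) = 681.5 K

T ≈ 681.5 K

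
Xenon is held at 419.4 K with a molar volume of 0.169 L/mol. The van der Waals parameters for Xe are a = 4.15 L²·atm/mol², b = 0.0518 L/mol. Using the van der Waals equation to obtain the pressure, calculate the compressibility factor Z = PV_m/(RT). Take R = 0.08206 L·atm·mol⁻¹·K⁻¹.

P = RT/(V_m − b) − a/V_m² = (0.08206)(419.4)/(0.169 − 0.0518) − 4.15/(0.169)²
  = 34.416/0.11720 − 145.30 = 293.65 − 145.30 = 148.35 atm
Z = PV_m/(RT) = (148.35)(0.169)/((0.08206)(419.4)) = 25.071/34.416 = 0.7285

Z ≈ 0.7285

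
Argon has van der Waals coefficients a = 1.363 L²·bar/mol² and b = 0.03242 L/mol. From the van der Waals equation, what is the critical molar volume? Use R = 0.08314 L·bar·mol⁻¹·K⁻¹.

For a van der Waals gas, V_m,c = 3b.
V_m,c = 3×0.03242 = 0.09726 L/mol

V_m,c ≈ 0.09726 L/mol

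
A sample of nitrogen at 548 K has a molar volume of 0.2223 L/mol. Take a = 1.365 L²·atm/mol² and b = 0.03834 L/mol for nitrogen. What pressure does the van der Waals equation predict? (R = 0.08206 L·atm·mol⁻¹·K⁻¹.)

P ≈ 216.8 atm

P = RT/(V_m − b) − a/V_m²
RT/(V_m − b) = (0.08206)(548)/(0.2223 − 0.03834) = 44.969/0.18396 = 244.45 atm
a/V_m² = 1.365/(0.2223)² = 27.622 atm
P = 244.45 − 27.622 = 216.8 atm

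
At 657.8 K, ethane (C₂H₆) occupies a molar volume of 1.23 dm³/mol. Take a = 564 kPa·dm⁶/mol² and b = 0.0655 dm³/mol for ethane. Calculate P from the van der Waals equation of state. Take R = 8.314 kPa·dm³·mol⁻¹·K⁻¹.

P ≈ 4324 kPa

P = RT/(V_m − b) − a/V_m²
RT/(V_m − b) = (8.314)(657.8)/(1.23 − 0.0655) = 5468.9/1.1645 = 4696.4 kPa
a/V_m² = 564/(1.23)² = 372.79 kPa
P = 4696.4 − 372.79 = 4324 kPa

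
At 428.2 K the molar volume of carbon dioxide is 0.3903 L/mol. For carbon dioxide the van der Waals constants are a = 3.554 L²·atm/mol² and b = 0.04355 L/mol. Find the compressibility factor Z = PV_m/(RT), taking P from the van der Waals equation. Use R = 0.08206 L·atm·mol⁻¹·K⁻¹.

Z ≈ 0.8665

P = RT/(V_m − b) − a/V_m² = (0.08206)(428.2)/(0.3903 − 0.04355) − 3.554/(0.3903)²
  = 35.138/0.34675 − 23.330 = 101.34 − 23.330 = 78.01 atm
Z = PV_m/(RT) = (78.01)(0.3903)/((0.08206)(428.2)) = 30.447/35.138 = 0.8665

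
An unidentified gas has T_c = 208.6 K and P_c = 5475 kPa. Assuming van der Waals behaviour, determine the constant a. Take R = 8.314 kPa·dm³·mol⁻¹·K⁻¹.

From T_c = 8a/(27Rb) and P_c = a/(27b²): a = 27 R² T_c²/(64 P_c).
a = 27×(8.314)²×(208.6)²/(64×5475) = 81210543/350400 = 231.8 kPa·dm⁶/mol²

a ≈ 231.8 kPa·dm⁶/mol²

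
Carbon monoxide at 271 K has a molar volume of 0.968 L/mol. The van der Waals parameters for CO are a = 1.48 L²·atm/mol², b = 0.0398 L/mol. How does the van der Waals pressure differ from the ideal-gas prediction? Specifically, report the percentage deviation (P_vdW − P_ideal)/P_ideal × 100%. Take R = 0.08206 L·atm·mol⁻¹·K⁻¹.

-2.59 %

Ideal: P_ideal = RT/V_m = (0.08206)(271)/0.968 = 22.9734 atm
vdW: P = RT/(V_m − b) − a/V_m² = 22.2383/0.928200 − 1.48/0.937024 = 23.9585 − 1.57947 = 22.3790 atm
% deviation = (22.3790 − 22.9734)/22.9734 × 100% = -2.59%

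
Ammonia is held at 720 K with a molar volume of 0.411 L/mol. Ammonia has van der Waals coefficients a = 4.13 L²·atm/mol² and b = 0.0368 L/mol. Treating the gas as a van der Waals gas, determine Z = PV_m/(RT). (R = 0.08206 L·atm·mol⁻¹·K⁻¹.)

P = RT/(V_m − b) − a/V_m² = (0.08206)(720)/(0.411 − 0.0368) − 4.13/(0.411)²
  = 59.083/0.37420 − 24.449 = 157.89 − 24.449 = 133.44 atm
Z = PV_m/(RT) = (133.44)(0.411)/((0.08206)(720)) = 54.844/59.083 = 0.9283

Z ≈ 0.9283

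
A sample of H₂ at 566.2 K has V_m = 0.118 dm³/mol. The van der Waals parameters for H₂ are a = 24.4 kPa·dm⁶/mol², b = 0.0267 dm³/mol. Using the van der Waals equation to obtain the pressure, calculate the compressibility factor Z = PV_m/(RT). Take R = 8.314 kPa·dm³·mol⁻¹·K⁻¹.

P = RT/(V_m − b) − a/V_m² = (8.314)(566.2)/(0.118 − 0.0267) − 24.4/(0.118)²
  = 4707.4/0.091300 − 1752.4 = 51560 − 1752.4 = 49808 kPa
Z = PV_m/(RT) = (49808)(0.118)/((8.314)(566.2)) = 5877.3/4707.4 = 1.249

Z ≈ 1.249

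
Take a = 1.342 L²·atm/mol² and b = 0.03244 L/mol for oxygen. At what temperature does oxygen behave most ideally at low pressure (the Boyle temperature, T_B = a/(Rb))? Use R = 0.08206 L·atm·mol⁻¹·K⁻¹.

T_B ≈ 504.1 K

For a van der Waals gas the second virial coefficient B₂ = b − a/(RT) vanishes at T_B = a/(Rb).
T_B = 1.342/(0.08206×0.03244) = 1.342/0.0026620 = 504.1 K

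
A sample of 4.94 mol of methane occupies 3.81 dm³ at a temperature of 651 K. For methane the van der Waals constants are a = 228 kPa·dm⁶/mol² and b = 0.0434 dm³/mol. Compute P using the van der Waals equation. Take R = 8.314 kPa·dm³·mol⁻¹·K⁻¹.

P ≈ 7053 kPa

P = nRT/(V − nb) − a n²/V²
nRT/(V − nb) = (4.94)(8.314)(651)/(3.81 − 4.94×0.0434) = 26737/3.5956 = 7436.0 kPa
a n²/V² = (228)(4.94)²/(3.81)² = 383.30 kPa
P = 7436.0 − 383.30 = 7053 kPa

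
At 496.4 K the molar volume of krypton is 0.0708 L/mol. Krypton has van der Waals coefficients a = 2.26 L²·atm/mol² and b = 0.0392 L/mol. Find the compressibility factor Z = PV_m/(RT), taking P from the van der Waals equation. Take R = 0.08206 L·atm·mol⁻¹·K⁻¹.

Z ≈ 1.457

P = RT/(V_m − b) − a/V_m² = (0.08206)(496.4)/(0.0708 − 0.0392) − 2.26/(0.0708)²
  = 40.735/0.031600 − 450.86 = 1289.1 − 450.86 = 838.2 atm
Z = PV_m/(RT) = (838.2)(0.0708)/((0.08206)(496.4)) = 59.345/40.735 = 1.457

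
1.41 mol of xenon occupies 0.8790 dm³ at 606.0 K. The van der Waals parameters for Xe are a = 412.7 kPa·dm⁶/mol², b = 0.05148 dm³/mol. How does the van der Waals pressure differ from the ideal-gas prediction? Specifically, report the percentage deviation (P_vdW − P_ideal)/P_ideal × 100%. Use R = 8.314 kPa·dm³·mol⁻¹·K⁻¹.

-4.14 %

Ideal: P_ideal = nRT/V = (1.41)(8.314)(606.0)/0.8790 = 8081.89 kPa
vdW: P = nRT/(V − nb) − a n²/V² = 7103.98/0.806413 − 820.489/0.772641 = 8809.36 − 1061.93 = 7747.43 kPa
% deviation = (7747.43 − 8081.89)/8081.89 × 100% = -4.14%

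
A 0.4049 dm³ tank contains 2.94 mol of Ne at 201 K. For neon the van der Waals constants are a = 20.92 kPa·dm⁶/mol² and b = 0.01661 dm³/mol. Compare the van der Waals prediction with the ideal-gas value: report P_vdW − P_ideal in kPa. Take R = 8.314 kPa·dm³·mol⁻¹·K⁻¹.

ΔP ≈ 561 kPa

Ideal: P_ideal = nRT/V = (2.94)(8.314)(201)/0.4049 = 12134.0 kPa
vdW: P = nRT/(V − nb) − a n²/V² = 4913.08/0.356067 − 180.824/0.163944 = 13798.2 − 1102.96 = 12695.2 kPa
ΔP = 12695.2 − 12134.0 = 561 kPa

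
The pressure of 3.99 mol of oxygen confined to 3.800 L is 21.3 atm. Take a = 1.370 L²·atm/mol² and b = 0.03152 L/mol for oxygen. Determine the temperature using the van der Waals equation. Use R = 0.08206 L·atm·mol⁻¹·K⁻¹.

T = (P + a n²/V²)(V − nb)/(nR)
P + a n²/V² = 21.3 + (1.370)(3.99)²/(3.800)² = 22.810 atm
V − nb = 3.800 − (3.99)(0.03152) = 3.6742 L
T = (22.810)(3.6742)/((3.99)(0.08206)) = 256.0 K

T ≈ 256.0 K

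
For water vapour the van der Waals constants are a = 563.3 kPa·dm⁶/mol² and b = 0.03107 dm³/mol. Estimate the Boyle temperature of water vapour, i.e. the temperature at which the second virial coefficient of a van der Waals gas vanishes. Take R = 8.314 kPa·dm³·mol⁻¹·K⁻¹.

For a van der Waals gas the second virial coefficient B₂ = b − a/(RT) vanishes at T_B = a/(Rb).
T_B = 563.3/(8.314×0.03107) = 563.3/0.25832 = 2181 K

T_B ≈ 2181 K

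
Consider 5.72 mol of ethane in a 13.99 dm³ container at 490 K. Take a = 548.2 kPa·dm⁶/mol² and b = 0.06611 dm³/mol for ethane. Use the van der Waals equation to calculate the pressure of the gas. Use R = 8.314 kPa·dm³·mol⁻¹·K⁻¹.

P = nRT/(V − nb) − a n²/V²
nRT/(V − nb) = (5.72)(8.314)(490)/(13.99 − 5.72×0.06611) = 23302/13.612 = 1711.9 kPa
a n²/V² = (548.2)(5.72)²/(13.99)² = 91.642 kPa
P = 1711.9 − 91.642 = 1620 kPa

P ≈ 1620 kPa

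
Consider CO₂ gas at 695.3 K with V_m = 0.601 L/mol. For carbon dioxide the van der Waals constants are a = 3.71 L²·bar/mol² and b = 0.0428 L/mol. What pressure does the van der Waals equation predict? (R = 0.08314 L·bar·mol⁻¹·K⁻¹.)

P = RT/(V_m − b) − a/V_m²
RT/(V_m − b) = (0.08314)(695.3)/(0.601 − 0.0428) = 57.807/0.55820 = 103.56 bar
a/V_m² = 3.71/(0.601)² = 10.271 bar
P = 103.56 − 10.271 = 93.29 bar

P ≈ 93.29 bar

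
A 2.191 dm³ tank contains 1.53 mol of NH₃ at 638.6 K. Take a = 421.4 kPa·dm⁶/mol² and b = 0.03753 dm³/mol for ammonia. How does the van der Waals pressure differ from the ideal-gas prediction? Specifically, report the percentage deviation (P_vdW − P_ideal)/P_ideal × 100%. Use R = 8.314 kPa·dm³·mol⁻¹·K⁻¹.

-2.85 %

Ideal: P_ideal = nRT/V = (1.53)(8.314)(638.6)/2.191 = 3707.56 kPa
vdW: P = nRT/(V − nb) − a n²/V² = 8123.26/2.13358 − 986.455/4.80048 = 3807.34 − 205.491 = 3601.85 kPa
% deviation = (3601.85 − 3707.56)/3707.56 × 100% = -2.85%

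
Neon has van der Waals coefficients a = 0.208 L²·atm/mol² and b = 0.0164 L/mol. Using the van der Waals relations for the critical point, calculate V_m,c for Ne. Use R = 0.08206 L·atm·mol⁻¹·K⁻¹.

V_m,c ≈ 0.04920 L/mol

For a van der Waals gas, V_m,c = 3b.
V_m,c = 3×0.0164 = 0.04920 L/mol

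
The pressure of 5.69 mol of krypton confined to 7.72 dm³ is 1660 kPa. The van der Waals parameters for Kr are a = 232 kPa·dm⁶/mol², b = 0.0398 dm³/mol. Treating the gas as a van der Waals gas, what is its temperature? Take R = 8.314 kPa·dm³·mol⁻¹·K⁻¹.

T ≈ 282.9 K

T = (P + a n²/V²)(V − nb)/(nR)
P + a n²/V² = 1660 + (232)(5.69)²/(7.72)² = 1786.0 kPa
V − nb = 7.72 − (5.69)(0.0398) = 7.4935 dm³
T = (1786.0)(7.4935)/((5.69)(8.314)) = 282.9 K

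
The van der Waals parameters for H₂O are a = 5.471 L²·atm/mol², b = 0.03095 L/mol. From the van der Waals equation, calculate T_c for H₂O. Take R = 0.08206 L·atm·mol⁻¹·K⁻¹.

For a van der Waals gas, T_c = 8a/(27Rb).
T_c = 8×5.471/(27×0.08206×0.03095) = 43.768/0.068573 = 638.3 K

T_c ≈ 638.3 K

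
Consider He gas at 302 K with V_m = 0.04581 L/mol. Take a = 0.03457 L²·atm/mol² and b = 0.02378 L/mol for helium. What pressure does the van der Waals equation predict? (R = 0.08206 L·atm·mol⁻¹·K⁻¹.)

P = RT/(V_m − b) − a/V_m²
RT/(V_m − b) = (0.08206)(302)/(0.04581 − 0.02378) = 24.782/0.022030 = 1124.9 atm
a/V_m² = 0.03457/(0.04581)² = 16.473 atm
P = 1124.9 − 16.473 = 1108 atm

P ≈ 1108 atm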